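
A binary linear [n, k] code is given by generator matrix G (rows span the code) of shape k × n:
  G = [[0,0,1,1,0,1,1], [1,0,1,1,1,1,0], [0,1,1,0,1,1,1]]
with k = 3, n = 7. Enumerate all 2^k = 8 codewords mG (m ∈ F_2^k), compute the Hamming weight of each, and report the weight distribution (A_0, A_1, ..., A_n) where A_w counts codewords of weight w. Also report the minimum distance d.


Weight distribution: A_0 = 1, A_3 = 2, A_4 = 3, A_5 = 2. Minimum distance d = 3.

Enumerate all 2^3 = 8 messages m ∈ F_2^3.
For each, compute codeword c = mG in F_2^7, then tally its weight.
  m = 000 → c = 0000000, weight = 0.
  m = 100 → c = 0011011, weight = 4.
  m = 010 → c = 1011110, weight = 5.
  m = 110 → c = 1000101, weight = 3.
  m = 001 → c = 0110111, weight = 5.
  m = 101 → c = 0101100, weight = 3.
  m = 011 → c = 1101001, weight = 4.
  m = 111 → c = 1110010, weight = 4.
Tally weights:
  weight 0: 1 codewords.
  weight 3: 2 codewords.
  weight 4: 3 codewords.
  weight 5: 2 codewords.
Minimum distance d = smallest w > 0 with A_w > 0 = 3.
Sanity: Σ A_w = 8 = 2^3 = 8 ✓.


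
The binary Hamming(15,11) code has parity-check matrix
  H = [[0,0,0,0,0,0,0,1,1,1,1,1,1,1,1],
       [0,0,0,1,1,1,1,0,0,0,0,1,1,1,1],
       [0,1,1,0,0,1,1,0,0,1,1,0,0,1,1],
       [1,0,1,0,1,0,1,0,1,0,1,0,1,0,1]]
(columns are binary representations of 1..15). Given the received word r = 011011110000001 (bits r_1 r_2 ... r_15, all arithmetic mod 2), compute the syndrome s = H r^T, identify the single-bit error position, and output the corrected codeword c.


s = (0, 0, 1, 0)^T, error position = 2, corrected codeword c = 001011110000001

Compute s = H r^T mod 2 one row at a time:
  s_1 = 1 + 0 + 0 + 0 + 0 + 0 + 0 + 1 = 2 ≡ 0 (mod 2).
  s_2 = 0 + 1 + 1 + 1 + 0 + 0 + 0 + 1 = 4 ≡ 0 (mod 2).
  s_3 = 1 + 1 + 1 + 1 + 0 + 0 + 0 + 1 = 5 ≡ 1 (mod 2).
  s_4 = 0 + 1 + 1 + 1 + 0 + 0 + 0 + 1 = 4 ≡ 0 (mod 2).
s = (0, 0, 1, 0)^T — this equals column 2 of H (binary 0010), so error is at position 2.
Correct: flip bit 2 of r = 011011110000001 to get c = 001011110000001.


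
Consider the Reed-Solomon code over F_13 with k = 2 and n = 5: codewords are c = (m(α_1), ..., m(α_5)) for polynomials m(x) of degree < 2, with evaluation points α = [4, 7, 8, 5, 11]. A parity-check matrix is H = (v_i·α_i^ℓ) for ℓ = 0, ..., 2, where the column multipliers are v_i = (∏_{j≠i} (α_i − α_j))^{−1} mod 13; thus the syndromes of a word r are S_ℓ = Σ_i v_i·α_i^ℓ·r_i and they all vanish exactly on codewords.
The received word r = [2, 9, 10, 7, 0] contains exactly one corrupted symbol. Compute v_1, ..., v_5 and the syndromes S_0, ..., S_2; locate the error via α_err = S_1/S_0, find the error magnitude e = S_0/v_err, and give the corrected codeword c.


S = (8, 6, 11), error at position 1, error magnitude e = 9, c = [6, 9, 10, 7, 0].

Step 1: column multipliers v_i = (∏_{j≠i}(α_i − α_j))^{−1} mod 13.
  i = 1 (α = 4): (4−7)(4−8)(4−5)(4−11) = (−3)·(−4)·(−1)·(−7) = 84 ≡ 6, so v_1 = 6^{−1} = 11 (mod 13).
  i = 2 (α = 7): (7−4)(7−8)(7−5)(7−11) = 3·(−1)·2·(−4) = 24 ≡ 11, so v_2 = 11^{−1} = 6 (mod 13).
  i = 3 (α = 8): (8−4)(8−7)(8−5)(8−11) = 4·1·3·(−3) = −36 ≡ 3, so v_3 = 3^{−1} = 9 (mod 13).
  i = 4 (α = 5): (5−4)(5−7)(5−8)(5−11) = 1·(−2)·(−3)·(−6) = −36 ≡ 3, so v_4 = 3^{−1} = 9 (mod 13).
  i = 5 (α = 11): (11−4)(11−7)(11−8)(11−5) = 7·4·3·6 = 504 ≡ 10, so v_5 = 10^{−1} = 4 (mod 13).
  v = [11, 6, 9, 9, 4].
Step 2: syndromes of r = [2, 9, 10, 7, 0] (all sums mod 13).
  S_0 = Σ v_i r_i = 11·2 + 6·9 + 9·10 + 9·7 + 4·0 = 229 ≡ 8.
  S_1 = Σ v_i α_i r_i = 11·4·2 + 6·7·9 + 9·8·10 + 9·5·7 + 4·11·0 = 1501 ≡ 6.
  α_i^2 mod 13 = [3, 10, 12, 12, 4].
  S_2 = Σ v_i α_i^2 r_i = 11·3·2 + 6·10·9 + 9·12·10 + 9·12·7 + 4·4·0 = 2442 ≡ 11.
  S = (8, 6, 11) ≠ 0, so r is not a codeword (an error is present).
Step 3: locate the error. For a single error e at position i, S_ℓ = v_i·e·α_i^ℓ, so α_err = S_1/S_0.
  S_0^{−1} = 8^{−1} = 5 (mod 13), so α_err = 6·5 = 30 ≡ 4 = α_1. Error position i = 1.
  Consistency check: S_2/S_1 = 11·11 = 121 ≡ 4 = α_err ✓ (single-error assumption holds).
Step 4: error magnitude e = S_0/v_1 = S_0·∏_{j≠1}(α_1 − α_j) = 8·6 = 48 ≡ 9 (mod 13).
Step 5: correct position 1: c_1 = r_1 − e = 2 − 9 ≡ 6 (mod 13). Hence c = [6, 9, 10, 7, 0].
  Check: interpolating c through the α_i gives m(x) = 2 + 1·x (degree < 2) with m(α_i) = c_i for every i, so c is indeed a codeword.


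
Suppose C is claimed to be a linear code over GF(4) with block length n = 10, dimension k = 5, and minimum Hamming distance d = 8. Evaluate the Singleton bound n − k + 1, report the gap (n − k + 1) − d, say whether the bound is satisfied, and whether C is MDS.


Singleton RHS = n − k + 1 = 6, slack = -2, bound violated (no such code; not MDS).

Singleton bound: d ≤ n − k + 1.
Here n = 10, k = 5, so n − k + 1 = 6.
Given d = 8, check d ≤ 6: NO.
Slack = (n − k + 1) − d = -2.
The slack is negative: d = 8 exceeds n − k + 1 = 6 by 2, so the Singleton bound is violated and no linear [10, 5, 8]_4 code can exist. In particular it is not MDS (MDS requires d = n − k + 1 exactly).
Description: the claimed parameters are [10, 5, 8]_4; such a code would be impossible (violates the Singleton bound).


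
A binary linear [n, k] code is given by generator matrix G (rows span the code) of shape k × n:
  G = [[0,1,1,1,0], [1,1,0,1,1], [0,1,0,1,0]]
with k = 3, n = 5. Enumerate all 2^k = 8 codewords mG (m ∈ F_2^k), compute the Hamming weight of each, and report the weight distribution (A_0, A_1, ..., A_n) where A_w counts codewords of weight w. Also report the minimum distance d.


Weight distribution: A_0 = 1, A_1 = 1, A_2 = 2, A_3 = 2, A_4 = 1, A_5 = 1. Minimum distance d = 1.

Enumerate all 2^3 = 8 messages m ∈ F_2^3.
For each, compute codeword c = mG in F_2^5, then tally its weight.
  m = 000 → c = 00000, weight = 0.
  m = 100 → c = 01110, weight = 3.
  m = 010 → c = 11011, weight = 4.
  m = 110 → c = 10101, weight = 3.
  m = 001 → c = 01010, weight = 2.
  m = 101 → c = 00100, weight = 1.
  m = 011 → c = 10001, weight = 2.
  m = 111 → c = 11111, weight = 5.
Tally weights:
  weight 0: 1 codewords.
  weight 1: 1 codewords.
  weight 2: 2 codewords.
  weight 3: 2 codewords.
  weight 4: 1 codewords.
  weight 5: 1 codewords.
Minimum distance d = smallest w > 0 with A_w > 0 = 1.
Sanity: Σ A_w = 8 = 2^3 = 8 ✓.


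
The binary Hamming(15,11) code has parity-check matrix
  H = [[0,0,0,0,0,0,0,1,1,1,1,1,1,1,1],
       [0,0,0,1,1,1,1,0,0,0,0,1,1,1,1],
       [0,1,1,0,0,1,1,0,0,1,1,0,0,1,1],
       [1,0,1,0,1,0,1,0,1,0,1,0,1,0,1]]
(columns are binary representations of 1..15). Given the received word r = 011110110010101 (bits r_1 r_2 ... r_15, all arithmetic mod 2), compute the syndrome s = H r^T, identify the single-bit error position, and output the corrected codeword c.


s = (0, 1, 1, 0)^T, error position = 6, corrected codeword c = 011111110010101

Compute s = H r^T mod 2 one row at a time:
  s_1 = 1 + 0 + 0 + 1 + 0 + 1 + 0 + 1 = 4 ≡ 0 (mod 2).
  s_2 = 1 + 1 + 0 + 1 + 0 + 1 + 0 + 1 = 5 ≡ 1 (mod 2).
  s_3 = 1 + 1 + 0 + 1 + 0 + 1 + 0 + 1 = 5 ≡ 1 (mod 2).
  s_4 = 0 + 1 + 1 + 1 + 0 + 1 + 1 + 1 = 6 ≡ 0 (mod 2).
s = (0, 1, 1, 0)^T — this equals column 6 of H (binary 0110), so error is at position 6.
Correct: flip bit 6 of r = 011110110010101 to get c = 011111110010101.


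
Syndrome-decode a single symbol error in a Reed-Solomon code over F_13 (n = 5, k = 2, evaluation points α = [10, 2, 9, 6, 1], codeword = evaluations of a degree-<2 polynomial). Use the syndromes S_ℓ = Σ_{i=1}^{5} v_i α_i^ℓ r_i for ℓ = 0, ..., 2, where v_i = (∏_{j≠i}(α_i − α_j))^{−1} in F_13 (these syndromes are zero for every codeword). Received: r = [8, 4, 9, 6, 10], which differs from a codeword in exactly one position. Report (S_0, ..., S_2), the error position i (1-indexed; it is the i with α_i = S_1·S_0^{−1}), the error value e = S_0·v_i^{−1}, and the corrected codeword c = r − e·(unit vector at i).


S = (8, 7, 11), error at position 3, error magnitude e = 8, c = [8, 4, 1, 6, 10].

Step 1: column multipliers v_i = (∏_{j≠i}(α_i − α_j))^{−1} mod 13.
  i = 1 (α = 10): (10−2)(10−9)(10−6)(10−1) = 8·1·4·9 = 288 ≡ 2, so v_1 = 2^{−1} = 7 (mod 13).
  i = 2 (α = 2): (2−10)(2−9)(2−6)(2−1) = (−8)·(−7)·(−4)·1 = −224 ≡ 10, so v_2 = 10^{−1} = 4 (mod 13).
  i = 3 (α = 9): (9−10)(9−2)(9−6)(9−1) = (−1)·7·3·8 = −168 ≡ 1, so v_3 = 1^{−1} = 1 (mod 13).
  i = 4 (α = 6): (6−10)(6−2)(6−9)(6−1) = (−4)·4·(−3)·5 = 240 ≡ 6, so v_4 = 6^{−1} = 11 (mod 13).
  i = 5 (α = 1): (1−10)(1−2)(1−9)(1−6) = (−9)·(−1)·(−8)·(−5) = 360 ≡ 9, so v_5 = 9^{−1} = 3 (mod 13).
  v = [7, 4, 1, 11, 3].
Step 2: syndromes of r = [8, 4, 9, 6, 10] (all sums mod 13).
  S_0 = Σ v_i r_i = 7·8 + 4·4 + 1·9 + 11·6 + 3·10 = 177 ≡ 8.
  S_1 = Σ v_i α_i r_i = 7·10·8 + 4·2·4 + 1·9·9 + 11·6·6 + 3·1·10 = 1099 ≡ 7.
  α_i^2 mod 13 = [9, 4, 3, 10, 1].
  S_2 = Σ v_i α_i^2 r_i = 7·9·8 + 4·4·4 + 1·3·9 + 11·10·6 + 3·1·10 = 1285 ≡ 11.
  S = (8, 7, 11) ≠ 0, so r is not a codeword (an error is present).
Step 3: locate the error. For a single error e at position i, S_ℓ = v_i·e·α_i^ℓ, so α_err = S_1/S_0.
  S_0^{−1} = 8^{−1} = 5 (mod 13), so α_err = 7·5 = 35 ≡ 9 = α_3. Error position i = 3.
  Consistency check: S_2/S_1 = 11·2 = 22 ≡ 9 = α_err ✓ (single-error assumption holds).
Step 4: error magnitude e = S_0/v_3 = S_0·∏_{j≠3}(α_3 − α_j) = 8·1 = 8 ≡ 8 (mod 13).
Step 5: correct position 3: c_3 = r_3 − e = 9 − 8 ≡ 1 (mod 13). Hence c = [8, 4, 1, 6, 10].
  Check: interpolating c through the α_i gives m(x) = 3 + 7·x (degree < 2) with m(α_i) = c_i for every i, so c is indeed a codeword.


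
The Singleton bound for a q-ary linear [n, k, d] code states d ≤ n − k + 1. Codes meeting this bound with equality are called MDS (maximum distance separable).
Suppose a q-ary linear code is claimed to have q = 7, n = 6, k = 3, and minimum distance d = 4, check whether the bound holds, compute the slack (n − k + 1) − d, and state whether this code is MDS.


Singleton RHS = n − k + 1 = 4, slack = 0, bound satisfied, MDS.

Singleton bound: d ≤ n − k + 1.
Here n = 6, k = 3, so n − k + 1 = 4.
Given d = 4, check d ≤ 4: YES.
Slack = (n − k + 1) − d = 0.
The code is MDS (slack = 0).
Description: the claimed parameters are [6, 3, 4]_7; such a code would be MDS (meets Singleton bound).


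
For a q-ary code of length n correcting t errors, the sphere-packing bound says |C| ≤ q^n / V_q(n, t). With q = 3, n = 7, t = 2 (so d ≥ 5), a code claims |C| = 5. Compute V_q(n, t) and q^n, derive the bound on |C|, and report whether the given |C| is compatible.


V_q(n, t) = 99, q^n = 2187, Hamming bound = 22, |C| = 5 ≤ bound (satisfied).

Step 1: Compute V_q(n, t) = Σ_{j=0}^2 C(n, j) (q−1)^j.
  j = 0: C(7,0)·(2)^0 = 1·1 = 1.
  j = 1: C(7,1)·(2)^1 = 7·2 = 14.
  j = 2: C(7,2)·(2)^2 = 21·4 = 84.
  V_q(n, t) = 1 + 14 + 84 = 99.
Step 2: q^n = 3^7 = 2187.
Step 3: Hamming bound ⌊q^n / V_q(n,t)⌋ = ⌊2187/99⌋ = 22.
Step 4: Compare |C| = 5 to 22: satisfied.
The claimed |C| lies below the Hamming bound.


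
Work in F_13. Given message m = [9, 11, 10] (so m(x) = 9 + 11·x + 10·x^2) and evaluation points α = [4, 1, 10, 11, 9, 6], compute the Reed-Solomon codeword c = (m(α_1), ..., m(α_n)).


c = [5, 4, 1, 1, 8, 6]

Message polynomial: m(x) = 9 + 11·x + 10·x^2 (mod 13).
For each evaluation point α_i, compute m(α_i) mod 13:
  α_1 = 4: Horner steps 10 → 12 → 5, so m(4) = 5.
  α_2 = 1: Horner steps 10 → 8 → 4, so m(1) = 4.
  α_3 = 10: Horner steps 10 → 7 → 1, so m(10) = 1.
  α_4 = 11: Horner steps 10 → 4 → 1, so m(11) = 1.
  α_5 = 9: Horner steps 10 → 10 → 8, so m(9) = 8.
  α_6 = 6: Horner steps 10 → 6 → 6, so m(6) = 6.
Codeword c = [5, 4, 1, 1, 8, 6] ∈ F_13^6.


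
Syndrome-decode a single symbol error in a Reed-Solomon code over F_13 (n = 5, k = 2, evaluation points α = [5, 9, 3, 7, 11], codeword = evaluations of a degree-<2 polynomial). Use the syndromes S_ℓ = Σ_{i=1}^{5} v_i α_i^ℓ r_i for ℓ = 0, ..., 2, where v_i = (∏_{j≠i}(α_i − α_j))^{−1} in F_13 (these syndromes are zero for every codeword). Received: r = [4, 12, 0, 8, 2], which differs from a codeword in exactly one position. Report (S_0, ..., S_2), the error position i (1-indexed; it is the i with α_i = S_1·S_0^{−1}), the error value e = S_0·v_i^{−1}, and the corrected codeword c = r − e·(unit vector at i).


S = (11, 4, 5), error at position 5, error magnitude e = 12, c = [4, 12, 0, 8, 3].

Step 1: column multipliers v_i = (∏_{j≠i}(α_i − α_j))^{−1} mod 13.
  i = 1 (α = 5): (5−9)(5−3)(5−7)(5−11) = (−4)·2·(−2)·(−6) = −96 ≡ 8, so v_1 = 8^{−1} = 5 (mod 13).
  i = 2 (α = 9): (9−5)(9−3)(9−7)(9−11) = 4·6·2·(−2) = −96 ≡ 8, so v_2 = 8^{−1} = 5 (mod 13).
  i = 3 (α = 3): (3−5)(3−9)(3−7)(3−11) = (−2)·(−6)·(−4)·(−8) = 384 ≡ 7, so v_3 = 7^{−1} = 2 (mod 13).
  i = 4 (α = 7): (7−5)(7−9)(7−3)(7−11) = 2·(−2)·4·(−4) = 64 ≡ 12, so v_4 = 12^{−1} = 12 (mod 13).
  i = 5 (α = 11): (11−5)(11−9)(11−3)(11−7) = 6·2·8·4 = 384 ≡ 7, so v_5 = 7^{−1} = 2 (mod 13).
  v = [5, 5, 2, 12, 2].
Step 2: syndromes of r = [4, 12, 0, 8, 2] (all sums mod 13).
  S_0 = Σ v_i r_i = 5·4 + 5·12 + 2·0 + 12·8 + 2·2 = 180 ≡ 11.
  S_1 = Σ v_i α_i r_i = 5·5·4 + 5·9·12 + 2·3·0 + 12·7·8 + 2·11·2 = 1356 ≡ 4.
  α_i^2 mod 13 = [12, 3, 9, 10, 4].
  S_2 = Σ v_i α_i^2 r_i = 5·12·4 + 5·3·12 + 2·9·0 + 12·10·8 + 2·4·2 = 1396 ≡ 5.
  S = (11, 4, 5) ≠ 0, so r is not a codeword (an error is present).
Step 3: locate the error. For a single error e at position i, S_ℓ = v_i·e·α_i^ℓ, so α_err = S_1/S_0.
  S_0^{−1} = 11^{−1} = 6 (mod 13), so α_err = 4·6 = 24 ≡ 11 = α_5. Error position i = 5.
  Consistency check: S_2/S_1 = 5·10 = 50 ≡ 11 = α_err ✓ (single-error assumption holds).
Step 4: error magnitude e = S_0/v_5 = S_0·∏_{j≠5}(α_5 − α_j) = 11·7 = 77 ≡ 12 (mod 13).
Step 5: correct position 5: c_5 = r_5 − e = 2 − 12 ≡ 3 (mod 13). Hence c = [4, 12, 0, 8, 3].
  Check: interpolating c through the α_i gives m(x) = 7 + 2·x (degree < 2) with m(α_i) = c_i for every i, so c is indeed a codeword.


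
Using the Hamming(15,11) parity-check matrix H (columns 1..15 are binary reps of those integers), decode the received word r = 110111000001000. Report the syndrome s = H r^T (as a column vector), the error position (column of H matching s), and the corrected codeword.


s = (1, 0, 0, 0)^T, error position = 8, corrected codeword c = 110111010001000

Compute s = H r^T mod 2 one row at a time:
  s_1 = 0 + 0 + 0 + 0 + 1 + 0 + 0 + 0 = 1 ≡ 1 (mod 2).
  s_2 = 1 + 1 + 1 + 0 + 1 + 0 + 0 + 0 = 4 ≡ 0 (mod 2).
  s_3 = 1 + 0 + 1 + 0 + 0 + 0 + 0 + 0 = 2 ≡ 0 (mod 2).
  s_4 = 1 + 0 + 1 + 0 + 0 + 0 + 0 + 0 = 2 ≡ 0 (mod 2).
s = (1, 0, 0, 0)^T — this equals column 8 of H (binary 1000), so error is at position 8.
Correct: flip bit 8 of r = 110111000001000 to get c = 110111010001000.


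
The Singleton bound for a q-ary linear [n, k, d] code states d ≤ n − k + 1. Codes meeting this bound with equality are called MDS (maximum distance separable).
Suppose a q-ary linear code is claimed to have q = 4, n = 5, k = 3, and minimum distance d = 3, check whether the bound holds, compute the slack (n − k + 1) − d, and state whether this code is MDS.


Singleton RHS = n − k + 1 = 3, slack = 0, bound satisfied, MDS.

Singleton bound: d ≤ n − k + 1.
Here n = 5, k = 3, so n − k + 1 = 3.
Given d = 3, check d ≤ 3: YES.
Slack = (n − k + 1) − d = 0.
The code is MDS (slack = 0).
Description: the claimed parameters are [5, 3, 3]_4; such a code would be MDS (meets Singleton bound).


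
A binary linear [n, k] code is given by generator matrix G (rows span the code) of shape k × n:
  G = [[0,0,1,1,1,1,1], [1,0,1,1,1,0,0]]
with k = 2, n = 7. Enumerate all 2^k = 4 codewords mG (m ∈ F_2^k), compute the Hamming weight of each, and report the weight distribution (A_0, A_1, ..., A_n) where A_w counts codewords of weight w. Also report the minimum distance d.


Weight distribution: A_0 = 1, A_3 = 1, A_4 = 1, A_5 = 1. Minimum distance d = 3.

Enumerate all 2^2 = 4 messages m ∈ F_2^2.
For each, compute codeword c = mG in F_2^7, then tally its weight.
  m = 00 → c = 0000000, weight = 0.
  m = 10 → c = 0011111, weight = 5.
  m = 01 → c = 1011100, weight = 4.
  m = 11 → c = 1000011, weight = 3.
Tally weights:
  weight 0: 1 codewords.
  weight 3: 1 codewords.
  weight 4: 1 codewords.
  weight 5: 1 codewords.
Minimum distance d = smallest w > 0 with A_w > 0 = 3.
Sanity: Σ A_w = 4 = 2^2 = 4 ✓.


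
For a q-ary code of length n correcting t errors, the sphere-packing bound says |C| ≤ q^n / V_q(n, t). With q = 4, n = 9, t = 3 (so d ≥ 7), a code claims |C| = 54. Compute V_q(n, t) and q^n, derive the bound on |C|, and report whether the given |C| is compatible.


V_q(n, t) = 2620, q^n = 262144, Hamming bound = 100, |C| = 54 ≤ bound (satisfied).

Step 1: Compute V_q(n, t) = Σ_{j=0}^3 C(n, j) (q−1)^j.
  j = 0: C(9,0)·(3)^0 = 1·1 = 1.
  j = 1: C(9,1)·(3)^1 = 9·3 = 27.
  j = 2: C(9,2)·(3)^2 = 36·9 = 324.
  j = 3: C(9,3)·(3)^3 = 84·27 = 2268.
  V_q(n, t) = 1 + 27 + 324 + 2268 = 2620.
Step 2: q^n = 4^9 = 262144.
Step 3: Hamming bound ⌊q^n / V_q(n,t)⌋ = ⌊262144/2620⌋ = 100.
Step 4: Compare |C| = 54 to 100: satisfied.
The claimed |C| lies below the Hamming bound.


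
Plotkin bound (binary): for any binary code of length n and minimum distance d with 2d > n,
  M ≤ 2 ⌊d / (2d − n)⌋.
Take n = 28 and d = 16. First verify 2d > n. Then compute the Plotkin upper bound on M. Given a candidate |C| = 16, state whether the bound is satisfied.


Plotkin bound M ≤ 8; given |C| = 16 > bound (violated).

Check applicability: 2d = 32, n = 28.
2d − n = 4 > 0, so Plotkin applies.
Compute d/(2d−n) = 16/4 ≈ 4.0000.
⌊d/(2d−n)⌋ = 4.
Plotkin bound: M ≤ 2·4 = 8.
Given |C| = 16, check: VIOLATED.
This |C| is above the Plotkin bound, so no binary code with n = 28, d = 16 and 16 codewords exists.


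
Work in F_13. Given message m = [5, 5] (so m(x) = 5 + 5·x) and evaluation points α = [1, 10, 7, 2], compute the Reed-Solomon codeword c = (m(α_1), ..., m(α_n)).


c = [10, 3, 1, 2]

Message polynomial: m(x) = 5 + 5·x (mod 13).
For each evaluation point α_i, compute m(α_i) mod 13:
  α_1 = 1: Horner steps 5 → 10, so m(1) = 10.
  α_2 = 10: Horner steps 5 → 3, so m(10) = 3.
  α_3 = 7: Horner steps 5 → 1, so m(7) = 1.
  α_4 = 2: Horner steps 5 → 2, so m(2) = 2.
Codeword c = [10, 3, 1, 2] ∈ F_13^4.


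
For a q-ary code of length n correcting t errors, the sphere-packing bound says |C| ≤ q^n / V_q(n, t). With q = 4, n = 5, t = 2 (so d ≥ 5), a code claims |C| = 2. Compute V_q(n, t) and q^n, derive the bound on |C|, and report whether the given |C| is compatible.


V_q(n, t) = 106, q^n = 1024, Hamming bound = 9, |C| = 2 ≤ bound (satisfied).

Step 1: Compute V_q(n, t) = Σ_{j=0}^2 C(n, j) (q−1)^j.
  j = 0: C(5,0)·(3)^0 = 1·1 = 1.
  j = 1: C(5,1)·(3)^1 = 5·3 = 15.
  j = 2: C(5,2)·(3)^2 = 10·9 = 90.
  V_q(n, t) = 1 + 15 + 90 = 106.
Step 2: q^n = 4^5 = 1024.
Step 3: Hamming bound ⌊q^n / V_q(n,t)⌋ = ⌊1024/106⌋ = 9.
Step 4: Compare |C| = 2 to 9: satisfied.
The claimed |C| lies below the Hamming bound.


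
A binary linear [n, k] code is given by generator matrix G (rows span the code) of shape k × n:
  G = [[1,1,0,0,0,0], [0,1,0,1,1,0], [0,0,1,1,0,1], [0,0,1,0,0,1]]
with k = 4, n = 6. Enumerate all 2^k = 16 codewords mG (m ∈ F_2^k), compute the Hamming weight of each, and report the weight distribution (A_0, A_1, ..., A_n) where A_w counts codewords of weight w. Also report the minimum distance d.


Weight distribution: A_0 = 1, A_1 = 1, A_2 = 4, A_3 = 4, A_4 = 3, A_5 = 3. Minimum distance d = 1.

Enumerate all 2^4 = 16 messages m ∈ F_2^4.
For each, compute codeword c = mG in F_2^6, then tally its weight.
  m = 0000 → c = 000000, weight = 0.
  m = 1000 → c = 110000, weight = 2.
  m = 0100 → c = 010110, weight = 3.
  m = 1100 → c = 100110, weight = 3.
  m = 0010 → c = 001101, weight = 3.
  m = 1010 → c = 111101, weight = 5.
  m = 0110 → c = 011011, weight = 4.
  m = 1110 → c = 101011, weight = 4.
  m = 0001 → c = 001001, weight = 2.
  m = 1001 → c = 111001, weight = 4.
  m = 0101 → c = 011111, weight = 5.
  m = 1101 → c = 101111, weight = 5.
  m = 0011 → c = 000100, weight = 1.
  m = 1011 → c = 110100, weight = 3.
  m = 0111 → c = 010010, weight = 2.
  m = 1111 → c = 100010, weight = 2.
Tally weights:
  weight 0: 1 codewords.
  weight 1: 1 codewords.
  weight 2: 4 codewords.
  weight 3: 4 codewords.
  weight 4: 3 codewords.
  weight 5: 3 codewords.
Minimum distance d = smallest w > 0 with A_w > 0 = 1.
Sanity: Σ A_w = 16 = 2^4 = 16 ✓.


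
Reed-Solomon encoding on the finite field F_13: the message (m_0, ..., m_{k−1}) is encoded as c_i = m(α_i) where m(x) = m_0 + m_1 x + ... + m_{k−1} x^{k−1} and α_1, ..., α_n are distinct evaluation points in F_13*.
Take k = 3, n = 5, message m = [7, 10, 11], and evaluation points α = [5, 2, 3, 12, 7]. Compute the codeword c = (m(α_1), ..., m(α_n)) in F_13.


c = [7, 6, 6, 8, 5]

Message polynomial: m(x) = 7 + 10·x + 11·x^2 (mod 13).
For each evaluation point α_i, compute m(α_i) mod 13:
  α_1 = 5: Horner steps 11 → 0 → 7, so m(5) = 7.
  α_2 = 2: Horner steps 11 → 6 → 6, so m(2) = 6.
  α_3 = 3: Horner steps 11 → 4 → 6, so m(3) = 6.
  α_4 = 12: Horner steps 11 → 12 → 8, so m(12) = 8.
  α_5 = 7: Horner steps 11 → 9 → 5, so m(7) = 5.
Codeword c = [7, 6, 6, 8, 5] ∈ F_13^5.


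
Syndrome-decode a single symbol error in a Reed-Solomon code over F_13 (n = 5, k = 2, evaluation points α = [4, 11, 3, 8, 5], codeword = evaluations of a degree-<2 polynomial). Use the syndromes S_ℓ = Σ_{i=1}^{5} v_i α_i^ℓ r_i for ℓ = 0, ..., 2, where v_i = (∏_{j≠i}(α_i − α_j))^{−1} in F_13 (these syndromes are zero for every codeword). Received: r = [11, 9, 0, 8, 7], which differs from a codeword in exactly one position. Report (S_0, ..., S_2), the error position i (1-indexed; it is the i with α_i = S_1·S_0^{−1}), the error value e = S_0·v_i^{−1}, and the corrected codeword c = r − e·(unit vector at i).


S = (12, 10, 4), error at position 3, error magnitude e = 11, c = [11, 9, 2, 8, 7].

Step 1: column multipliers v_i = (∏_{j≠i}(α_i − α_j))^{−1} mod 13.
  i = 1 (α = 4): (4−11)(4−3)(4−8)(4−5) = (−7)·1·(−4)·(−1) = −28 ≡ 11, so v_1 = 11^{−1} = 6 (mod 13).
  i = 2 (α = 11): (11−4)(11−3)(11−8)(11−5) = 7·8·3·6 = 1008 ≡ 7, so v_2 = 7^{−1} = 2 (mod 13).
  i = 3 (α = 3): (3−4)(3−11)(3−8)(3−5) = (−1)·(−8)·(−5)·(−2) = 80 ≡ 2, so v_3 = 2^{−1} = 7 (mod 13).
  i = 4 (α = 8): (8−4)(8−11)(8−3)(8−5) = 4·(−3)·5·3 = −180 ≡ 2, so v_4 = 2^{−1} = 7 (mod 13).
  i = 5 (α = 5): (5−4)(5−11)(5−3)(5−8) = 1·(−6)·2·(−3) = 36 ≡ 10, so v_5 = 10^{−1} = 4 (mod 13).
  v = [6, 2, 7, 7, 4].
Step 2: syndromes of r = [11, 9, 0, 8, 7] (all sums mod 13).
  S_0 = Σ v_i r_i = 6·11 + 2·9 + 7·0 + 7·8 + 4·7 = 168 ≡ 12.
  S_1 = Σ v_i α_i r_i = 6·4·11 + 2·11·9 + 7·3·0 + 7·8·8 + 4·5·7 = 1050 ≡ 10.
  α_i^2 mod 13 = [3, 4, 9, 12, 12].
  S_2 = Σ v_i α_i^2 r_i = 6·3·11 + 2·4·9 + 7·9·0 + 7·12·8 + 4·12·7 = 1278 ≡ 4.
  S = (12, 10, 4) ≠ 0, so r is not a codeword (an error is present).
Step 3: locate the error. For a single error e at position i, S_ℓ = v_i·e·α_i^ℓ, so α_err = S_1/S_0.
  S_0^{−1} = 12^{−1} = 12 (mod 13), so α_err = 10·12 = 120 ≡ 3 = α_3. Error position i = 3.
  Consistency check: S_2/S_1 = 4·4 = 16 ≡ 3 = α_err ✓ (single-error assumption holds).
Step 4: error magnitude e = S_0/v_3 = S_0·∏_{j≠3}(α_3 − α_j) = 12·2 = 24 ≡ 11 (mod 13).
Step 5: correct position 3: c_3 = r_3 − e = 0 − 11 ≡ 2 (mod 13). Hence c = [11, 9, 2, 8, 7].
  Check: interpolating c through the α_i gives m(x) = 1 + 9·x (degree < 2) with m(α_i) = c_i for every i, so c is indeed a codeword.


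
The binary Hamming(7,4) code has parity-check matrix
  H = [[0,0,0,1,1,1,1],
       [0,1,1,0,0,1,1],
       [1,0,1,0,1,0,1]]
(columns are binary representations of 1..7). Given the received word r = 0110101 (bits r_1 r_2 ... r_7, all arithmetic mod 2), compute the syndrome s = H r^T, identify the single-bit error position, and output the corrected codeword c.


s = (0, 1, 1)^T, error position = 3, corrected codeword c = 0100101

Compute s = H r^T mod 2 one row at a time:
  s_1 = 0 + 1 + 0 + 1 = 2 ≡ 0 (mod 2).
  s_2 = 1 + 1 + 0 + 1 = 3 ≡ 1 (mod 2).
  s_3 = 0 + 1 + 1 + 1 = 3 ≡ 1 (mod 2).
s = (0, 1, 1)^T — this equals column 3 of H (binary 011), so error is at position 3.
Correct: flip bit 3 of r = 0110101 to get c = 0100101.


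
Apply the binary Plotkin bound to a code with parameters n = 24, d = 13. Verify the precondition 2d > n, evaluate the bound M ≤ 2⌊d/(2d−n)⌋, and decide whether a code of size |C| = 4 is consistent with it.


Plotkin bound M ≤ 12; given |C| = 4 ≤ bound (satisfied).

Check applicability: 2d = 26, n = 24.
2d − n = 2 > 0, so Plotkin applies.
Compute d/(2d−n) = 13/2 ≈ 6.5000.
⌊d/(2d−n)⌋ = 6.
Plotkin bound: M ≤ 2·6 = 12.
Given |C| = 4, check: satisfied.
This |C| is below the Plotkin bound.


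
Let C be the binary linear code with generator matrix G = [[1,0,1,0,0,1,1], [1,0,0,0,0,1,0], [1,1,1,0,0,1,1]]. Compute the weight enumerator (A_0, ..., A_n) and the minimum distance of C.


Weight distribution: A_0 = 1, A_1 = 1, A_2 = 2, A_3 = 2, A_4 = 1, A_5 = 1. Minimum distance d = 1.

Enumerate all 2^3 = 8 messages m ∈ F_2^3.
For each, compute codeword c = mG in F_2^7, then tally its weight.
  m = 000 → c = 0000000, weight = 0.
  m = 100 → c = 1010011, weight = 4.
  m = 010 → c = 1000010, weight = 2.
  m = 110 → c = 0010001, weight = 2.
  m = 001 → c = 1110011, weight = 5.
  m = 101 → c = 0100000, weight = 1.
  m = 011 → c = 0110001, weight = 3.
  m = 111 → c = 1100010, weight = 3.
Tally weights:
  weight 0: 1 codewords.
  weight 1: 1 codewords.
  weight 2: 2 codewords.
  weight 3: 2 codewords.
  weight 4: 1 codewords.
  weight 5: 1 codewords.
Minimum distance d = smallest w > 0 with A_w > 0 = 1.
Sanity: Σ A_w = 8 = 2^3 = 8 ✓.


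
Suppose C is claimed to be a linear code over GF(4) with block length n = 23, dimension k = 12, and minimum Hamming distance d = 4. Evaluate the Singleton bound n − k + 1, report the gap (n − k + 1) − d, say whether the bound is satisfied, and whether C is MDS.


Singleton RHS = n − k + 1 = 12, slack = 8, bound satisfied, not MDS.

Singleton bound: d ≤ n − k + 1.
Here n = 23, k = 12, so n − k + 1 = 12.
Given d = 4, check d ≤ 12: YES.
Slack = (n − k + 1) − d = 8.
The code is NOT MDS (slack = 8 > 0).
Description: the claimed parameters are [23, 12, 4]_4; such a code would be non-MDS.


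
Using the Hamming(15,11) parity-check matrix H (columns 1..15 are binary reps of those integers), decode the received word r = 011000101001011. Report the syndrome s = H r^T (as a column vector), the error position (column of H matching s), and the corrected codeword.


s = (0, 0, 1, 0)^T, error position = 2, corrected codeword c = 001000101001011

Compute s = H r^T mod 2 one row at a time:
  s_1 = 0 + 1 + 0 + 0 + 1 + 0 + 1 + 1 = 4 ≡ 0 (mod 2).
  s_2 = 0 + 0 + 0 + 1 + 1 + 0 + 1 + 1 = 4 ≡ 0 (mod 2).
  s_3 = 1 + 1 + 0 + 1 + 0 + 0 + 1 + 1 = 5 ≡ 1 (mod 2).
  s_4 = 0 + 1 + 0 + 1 + 1 + 0 + 0 + 1 = 4 ≡ 0 (mod 2).
s = (0, 0, 1, 0)^T — this equals column 2 of H (binary 0010), so error is at position 2.
Correct: flip bit 2 of r = 011000101001011 to get c = 001000101001011.


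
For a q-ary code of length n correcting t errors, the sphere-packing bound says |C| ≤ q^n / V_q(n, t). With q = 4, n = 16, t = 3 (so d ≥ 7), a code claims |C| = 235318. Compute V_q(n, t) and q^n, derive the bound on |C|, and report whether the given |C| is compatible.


V_q(n, t) = 16249, q^n = 4294967296, Hamming bound = 264321, |C| = 235318 ≤ bound (satisfied).

Step 1: Compute V_q(n, t) = Σ_{j=0}^3 C(n, j) (q−1)^j.
  j = 0: C(16,0)·(3)^0 = 1·1 = 1.
  j = 1: C(16,1)·(3)^1 = 16·3 = 48.
  j = 2: C(16,2)·(3)^2 = 120·9 = 1080.
  j = 3: C(16,3)·(3)^3 = 560·27 = 15120.
  V_q(n, t) = 1 + 48 + 1080 + 15120 = 16249.
Step 2: q^n = 4^16 = 4294967296.
Step 3: Hamming bound ⌊q^n / V_q(n,t)⌋ = ⌊4294967296/16249⌋ = 264321.
Step 4: Compare |C| = 235318 to 264321: satisfied.
The claimed |C| lies below the Hamming bound.


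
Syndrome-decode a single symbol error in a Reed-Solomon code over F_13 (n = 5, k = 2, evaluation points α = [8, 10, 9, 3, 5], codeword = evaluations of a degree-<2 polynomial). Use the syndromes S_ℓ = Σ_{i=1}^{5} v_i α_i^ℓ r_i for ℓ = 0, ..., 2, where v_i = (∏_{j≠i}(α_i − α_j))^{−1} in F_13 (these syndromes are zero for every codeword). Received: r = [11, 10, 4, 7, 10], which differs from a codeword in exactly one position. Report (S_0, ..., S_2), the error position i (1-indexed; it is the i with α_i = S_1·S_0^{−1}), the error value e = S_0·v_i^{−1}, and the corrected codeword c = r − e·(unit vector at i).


S = (3, 2, 10), error at position 5, error magnitude e = 4, c = [11, 10, 4, 7, 6].

Step 1: column multipliers v_i = (∏_{j≠i}(α_i − α_j))^{−1} mod 13.
  i = 1 (α = 8): (8−10)(8−9)(8−3)(8−5) = (−2)·(−1)·5·3 = 30 ≡ 4, so v_1 = 4^{−1} = 10 (mod 13).
  i = 2 (α = 10): (10−8)(10−9)(10−3)(10−5) = 2·1·7·5 = 70 ≡ 5, so v_2 = 5^{−1} = 8 (mod 13).
  i = 3 (α = 9): (9−8)(9−10)(9−3)(9−5) = 1·(−1)·6·4 = −24 ≡ 2, so v_3 = 2^{−1} = 7 (mod 13).
  i = 4 (α = 3): (3−8)(3−10)(3−9)(3−5) = (−5)·(−7)·(−6)·(−2) = 420 ≡ 4, so v_4 = 4^{−1} = 10 (mod 13).
  i = 5 (α = 5): (5−8)(5−10)(5−9)(5−3) = (−3)·(−5)·(−4)·2 = −120 ≡ 10, so v_5 = 10^{−1} = 4 (mod 13).
  v = [10, 8, 7, 10, 4].
Step 2: syndromes of r = [11, 10, 4, 7, 10] (all sums mod 13).
  S_0 = Σ v_i r_i = 10·11 + 8·10 + 7·4 + 10·7 + 4·10 = 328 ≡ 3.
  S_1 = Σ v_i α_i r_i = 10·8·11 + 8·10·10 + 7·9·4 + 10·3·7 + 4·5·10 = 2342 ≡ 2.
  α_i^2 mod 13 = [12, 9, 3, 9, 12].
  S_2 = Σ v_i α_i^2 r_i = 10·12·11 + 8·9·10 + 7·3·4 + 10·9·7 + 4·12·10 = 3234 ≡ 10.
  S = (3, 2, 10) ≠ 0, so r is not a codeword (an error is present).
Step 3: locate the error. For a single error e at position i, S_ℓ = v_i·e·α_i^ℓ, so α_err = S_1/S_0.
  S_0^{−1} = 3^{−1} = 9 (mod 13), so α_err = 2·9 = 18 ≡ 5 = α_5. Error position i = 5.
  Consistency check: S_2/S_1 = 10·7 = 70 ≡ 5 = α_err ✓ (single-error assumption holds).
Step 4: error magnitude e = S_0/v_5 = S_0·∏_{j≠5}(α_5 − α_j) = 3·10 = 30 ≡ 4 (mod 13).
Step 5: correct position 5: c_5 = r_5 − e = 10 − 4 ≡ 6 (mod 13). Hence c = [11, 10, 4, 7, 6].
  Check: interpolating c through the α_i gives m(x) = 2 + 6·x (degree < 2) with m(α_i) = c_i for every i, so c is indeed a codeword.


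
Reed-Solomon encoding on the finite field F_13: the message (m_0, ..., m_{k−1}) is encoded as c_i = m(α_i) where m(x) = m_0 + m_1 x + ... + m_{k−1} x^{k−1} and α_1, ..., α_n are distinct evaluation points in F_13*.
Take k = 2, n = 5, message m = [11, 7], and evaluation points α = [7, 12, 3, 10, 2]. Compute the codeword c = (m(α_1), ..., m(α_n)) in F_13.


c = [8, 4, 6, 3, 12]

Message polynomial: m(x) = 11 + 7·x (mod 13).
For each evaluation point α_i, compute m(α_i) mod 13:
  α_1 = 7: Horner steps 7 → 8, so m(7) = 8.
  α_2 = 12: Horner steps 7 → 4, so m(12) = 4.
  α_3 = 3: Horner steps 7 → 6, so m(3) = 6.
  α_4 = 10: Horner steps 7 → 3, so m(10) = 3.
  α_5 = 2: Horner steps 7 → 12, so m(2) = 12.
Codeword c = [8, 4, 6, 3, 12] ∈ F_13^5.


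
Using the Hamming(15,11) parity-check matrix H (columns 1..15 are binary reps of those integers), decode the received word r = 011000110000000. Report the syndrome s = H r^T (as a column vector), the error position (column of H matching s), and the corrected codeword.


s = (1, 1, 1, 0)^T, error position = 14, corrected codeword c = 011000110000010

Compute s = H r^T mod 2 one row at a time:
  s_1 = 1 + 0 + 0 + 0 + 0 + 0 + 0 + 0 = 1 ≡ 1 (mod 2).
  s_2 = 0 + 0 + 0 + 1 + 0 + 0 + 0 + 0 = 1 ≡ 1 (mod 2).
  s_3 = 1 + 1 + 0 + 1 + 0 + 0 + 0 + 0 = 3 ≡ 1 (mod 2).
  s_4 = 0 + 1 + 0 + 1 + 0 + 0 + 0 + 0 = 2 ≡ 0 (mod 2).
s = (1, 1, 1, 0)^T — this equals column 14 of H (binary 1110), so error is at position 14.
Correct: flip bit 14 of r = 011000110000000 to get c = 011000110000010.


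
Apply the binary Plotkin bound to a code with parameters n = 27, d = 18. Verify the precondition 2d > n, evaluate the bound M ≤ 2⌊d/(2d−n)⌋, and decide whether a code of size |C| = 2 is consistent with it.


Plotkin bound M ≤ 4; given |C| = 2 ≤ bound (satisfied).

Check applicability: 2d = 36, n = 27.
2d − n = 9 > 0, so Plotkin applies.
Compute d/(2d−n) = 18/9 ≈ 2.0000.
⌊d/(2d−n)⌋ = 2.
Plotkin bound: M ≤ 2·2 = 4.
Given |C| = 2, check: satisfied.
This |C| is below the Plotkin bound.


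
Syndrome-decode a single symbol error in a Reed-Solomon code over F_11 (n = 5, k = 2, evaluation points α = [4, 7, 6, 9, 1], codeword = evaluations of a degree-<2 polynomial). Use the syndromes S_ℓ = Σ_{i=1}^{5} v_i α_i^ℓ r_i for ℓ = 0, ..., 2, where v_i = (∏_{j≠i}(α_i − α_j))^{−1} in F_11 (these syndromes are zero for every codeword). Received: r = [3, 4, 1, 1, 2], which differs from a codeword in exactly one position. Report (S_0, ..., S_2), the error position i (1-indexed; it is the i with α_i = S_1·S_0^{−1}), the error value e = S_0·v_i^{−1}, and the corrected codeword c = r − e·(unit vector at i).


S = (7, 9, 10), error at position 3, error magnitude e = 1, c = [3, 4, 0, 1, 2].

Step 1: column multipliers v_i = (∏_{j≠i}(α_i − α_j))^{−1} mod 11.
  i = 1 (α = 4): (4−7)(4−6)(4−9)(4−1) = (−3)·(−2)·(−5)·3 = −90 ≡ 9, so v_1 = 9^{−1} = 5 (mod 11).
  i = 2 (α = 7): (7−4)(7−6)(7−9)(7−1) = 3·1·(−2)·6 = −36 ≡ 8, so v_2 = 8^{−1} = 7 (mod 11).
  i = 3 (α = 6): (6−4)(6−7)(6−9)(6−1) = 2·(−1)·(−3)·5 = 30 ≡ 8, so v_3 = 8^{−1} = 7 (mod 11).
  i = 4 (α = 9): (9−4)(9−7)(9−6)(9−1) = 5·2·3·8 = 240 ≡ 9, so v_4 = 9^{−1} = 5 (mod 11).
  i = 5 (α = 1): (1−4)(1−7)(1−6)(1−9) = (−3)·(−6)·(−5)·(−8) = 720 ≡ 5, so v_5 = 5^{−1} = 9 (mod 11).
  v = [5, 7, 7, 5, 9].
Step 2: syndromes of r = [3, 4, 1, 1, 2] (all sums mod 11).
  S_0 = Σ v_i r_i = 5·3 + 7·4 + 7·1 + 5·1 + 9·2 = 73 ≡ 7.
  S_1 = Σ v_i α_i r_i = 5·4·3 + 7·7·4 + 7·6·1 + 5·9·1 + 9·1·2 = 361 ≡ 9.
  α_i^2 mod 11 = [5, 5, 3, 4, 1].
  S_2 = Σ v_i α_i^2 r_i = 5·5·3 + 7·5·4 + 7·3·1 + 5·4·1 + 9·1·2 = 274 ≡ 10.
  S = (7, 9, 10) ≠ 0, so r is not a codeword (an error is present).
Step 3: locate the error. For a single error e at position i, S_ℓ = v_i·e·α_i^ℓ, so α_err = S_1/S_0.
  S_0^{−1} = 7^{−1} = 8 (mod 11), so α_err = 9·8 = 72 ≡ 6 = α_3. Error position i = 3.
  Consistency check: S_2/S_1 = 10·5 = 50 ≡ 6 = α_err ✓ (single-error assumption holds).
Step 4: error magnitude e = S_0/v_3 = S_0·∏_{j≠3}(α_3 − α_j) = 7·8 = 56 ≡ 1 (mod 11).
Step 5: correct position 3: c_3 = r_3 − e = 1 − 1 ≡ 0 (mod 11). Hence c = [3, 4, 0, 1, 2].
  Check: interpolating c through the α_i gives m(x) = 9 + 4·x (degree < 2) with m(α_i) = c_i for every i, so c is indeed a codeword.


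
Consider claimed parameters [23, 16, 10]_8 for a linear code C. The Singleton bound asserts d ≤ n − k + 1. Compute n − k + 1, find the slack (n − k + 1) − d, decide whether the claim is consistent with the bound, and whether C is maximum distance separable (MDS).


Singleton RHS = n − k + 1 = 8, slack = -2, bound violated (no such code; not MDS).

Singleton bound: d ≤ n − k + 1.
Here n = 23, k = 16, so n − k + 1 = 8.
Given d = 10, check d ≤ 8: NO.
Slack = (n − k + 1) − d = -2.
The slack is negative: d = 10 exceeds n − k + 1 = 8 by 2, so the Singleton bound is violated and no linear [23, 16, 10]_8 code can exist. In particular it is not MDS (MDS requires d = n − k + 1 exactly).
Description: the claimed parameters are [23, 16, 10]_8; such a code would be impossible (violates the Singleton bound).


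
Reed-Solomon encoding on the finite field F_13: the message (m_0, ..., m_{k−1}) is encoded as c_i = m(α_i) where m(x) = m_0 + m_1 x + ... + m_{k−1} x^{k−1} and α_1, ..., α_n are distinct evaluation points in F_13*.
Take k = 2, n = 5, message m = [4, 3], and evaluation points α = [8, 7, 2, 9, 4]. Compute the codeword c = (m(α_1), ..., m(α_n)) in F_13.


c = [2, 12, 10, 5, 3]

Message polynomial: m(x) = 4 + 3·x (mod 13).
For each evaluation point α_i, compute m(α_i) mod 13:
  α_1 = 8: Horner steps 3 → 2, so m(8) = 2.
  α_2 = 7: Horner steps 3 → 12, so m(7) = 12.
  α_3 = 2: Horner steps 3 → 10, so m(2) = 10.
  α_4 = 9: Horner steps 3 → 5, so m(9) = 5.
  α_5 = 4: Horner steps 3 → 3, so m(4) = 3.
Codeword c = [2, 12, 10, 5, 3] ∈ F_13^5.


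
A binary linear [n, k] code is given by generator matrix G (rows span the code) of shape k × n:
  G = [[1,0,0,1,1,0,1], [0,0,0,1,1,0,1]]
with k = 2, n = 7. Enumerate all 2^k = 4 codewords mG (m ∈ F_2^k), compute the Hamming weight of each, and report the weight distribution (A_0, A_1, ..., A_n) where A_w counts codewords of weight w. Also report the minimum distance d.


Weight distribution: A_0 = 1, A_1 = 1, A_3 = 1, A_4 = 1. Minimum distance d = 1.

Enumerate all 2^2 = 4 messages m ∈ F_2^2.
For each, compute codeword c = mG in F_2^7, then tally its weight.
  m = 00 → c = 0000000, weight = 0.
  m = 10 → c = 1001101, weight = 4.
  m = 01 → c = 0001101, weight = 3.
  m = 11 → c = 1000000, weight = 1.
Tally weights:
  weight 0: 1 codewords.
  weight 1: 1 codewords.
  weight 3: 1 codewords.
  weight 4: 1 codewords.
Minimum distance d = smallest w > 0 with A_w > 0 = 1.
Sanity: Σ A_w = 4 = 2^2 = 4 ✓.


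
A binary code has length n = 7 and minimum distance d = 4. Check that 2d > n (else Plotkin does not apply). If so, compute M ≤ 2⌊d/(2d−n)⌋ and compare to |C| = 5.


Plotkin bound M ≤ 8; given |C| = 5 ≤ bound (satisfied).

Check applicability: 2d = 8, n = 7.
2d − n = 1 > 0, so Plotkin applies.
Compute d/(2d−n) = 4/1 ≈ 4.0000.
⌊d/(2d−n)⌋ = 4.
Plotkin bound: M ≤ 2·4 = 8.
Given |C| = 5, check: satisfied.
This |C| is below the Plotkin bound.


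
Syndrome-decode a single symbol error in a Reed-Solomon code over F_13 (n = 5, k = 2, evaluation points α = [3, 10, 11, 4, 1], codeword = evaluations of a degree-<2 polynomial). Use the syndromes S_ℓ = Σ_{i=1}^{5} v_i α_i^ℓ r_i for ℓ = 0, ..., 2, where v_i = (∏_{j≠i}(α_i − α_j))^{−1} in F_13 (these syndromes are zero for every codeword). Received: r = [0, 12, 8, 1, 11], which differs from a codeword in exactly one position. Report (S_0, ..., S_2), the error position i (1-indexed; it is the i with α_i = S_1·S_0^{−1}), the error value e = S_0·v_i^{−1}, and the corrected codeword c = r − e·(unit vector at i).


S = (8, 2, 7), error at position 2, error magnitude e = 5, c = [0, 7, 8, 1, 11].

Step 1: column multipliers v_i = (∏_{j≠i}(α_i − α_j))^{−1} mod 13.
  i = 1 (α = 3): (3−10)(3−11)(3−4)(3−1) = (−7)·(−8)·(−1)·2 = −112 ≡ 5, so v_1 = 5^{−1} = 8 (mod 13).
  i = 2 (α = 10): (10−3)(10−11)(10−4)(10−1) = 7·(−1)·6·9 = −378 ≡ 12, so v_2 = 12^{−1} = 12 (mod 13).
  i = 3 (α = 11): (11−3)(11−10)(11−4)(11−1) = 8·1·7·10 = 560 ≡ 1, so v_3 = 1^{−1} = 1 (mod 13).
  i = 4 (α = 4): (4−3)(4−10)(4−11)(4−1) = 1·(−6)·(−7)·3 = 126 ≡ 9, so v_4 = 9^{−1} = 3 (mod 13).
  i = 5 (α = 1): (1−3)(1−10)(1−11)(1−4) = (−2)·(−9)·(−10)·(−3) = 540 ≡ 7, so v_5 = 7^{−1} = 2 (mod 13).
  v = [8, 12, 1, 3, 2].
Step 2: syndromes of r = [0, 12, 8, 1, 11] (all sums mod 13).
  S_0 = Σ v_i r_i = 8·0 + 12·12 + 1·8 + 3·1 + 2·11 = 177 ≡ 8.
  S_1 = Σ v_i α_i r_i = 8·3·0 + 12·10·12 + 1·11·8 + 3·4·1 + 2·1·11 = 1562 ≡ 2.
  α_i^2 mod 13 = [9, 9, 4, 3, 1].
  S_2 = Σ v_i α_i^2 r_i = 8·9·0 + 12·9·12 + 1·4·8 + 3·3·1 + 2·1·11 = 1359 ≡ 7.
  S = (8, 2, 7) ≠ 0, so r is not a codeword (an error is present).
Step 3: locate the error. For a single error e at position i, S_ℓ = v_i·e·α_i^ℓ, so α_err = S_1/S_0.
  S_0^{−1} = 8^{−1} = 5 (mod 13), so α_err = 2·5 = 10 ≡ 10 = α_2. Error position i = 2.
  Consistency check: S_2/S_1 = 7·7 = 49 ≡ 10 = α_err ✓ (single-error assumption holds).
Step 4: error magnitude e = S_0/v_2 = S_0·∏_{j≠2}(α_2 − α_j) = 8·12 = 96 ≡ 5 (mod 13).
Step 5: correct position 2: c_2 = r_2 − e = 12 − 5 ≡ 7 (mod 13). Hence c = [0, 7, 8, 1, 11].
  Check: interpolating c through the α_i gives m(x) = 10 + 1·x (degree < 2) with m(α_i) = c_i for every i, so c is indeed a codeword.
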